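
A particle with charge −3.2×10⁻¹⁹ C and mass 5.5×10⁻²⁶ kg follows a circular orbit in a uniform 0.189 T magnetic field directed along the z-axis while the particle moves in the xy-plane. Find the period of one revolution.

The cyclotron period depends only on m, q, B: T = 2πm/(|q|B).
T = 2π(5.5×10⁻²⁶)/((3.2×10⁻¹⁹)(0.189)) ≈ 5.71×10⁻⁶ s.

T ≈ 5.71×10⁻⁶ s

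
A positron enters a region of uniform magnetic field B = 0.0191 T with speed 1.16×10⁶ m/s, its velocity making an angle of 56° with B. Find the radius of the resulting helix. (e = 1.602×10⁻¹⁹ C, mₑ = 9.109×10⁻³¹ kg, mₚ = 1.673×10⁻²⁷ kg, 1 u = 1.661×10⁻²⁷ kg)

v⊥ = v sinθ = 1.16×10⁶·sin56° ≈ 9.617×10⁵ m/s.
r = m v⊥/(|q|B) = (9.109×10⁻³¹)(9.617×10⁵)/((1.602×10⁻¹⁹)(0.0191)) ≈ 2.86×10⁻⁴ m.

r ≈ 2.86×10⁻⁴ m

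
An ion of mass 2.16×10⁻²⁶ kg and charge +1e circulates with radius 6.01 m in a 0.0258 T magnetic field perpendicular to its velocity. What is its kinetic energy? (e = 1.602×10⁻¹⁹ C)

v = |q|Br/m, then KE = ½mv² = (qBr)²/(2m).
v = (1.602×10⁻¹⁹)(0.0258)(6.01)/2.16×10⁻²⁶ ≈ 1.150×10⁶ m/s.
KE = ½(2.16×10⁻²⁶)(1.150×10⁶)² ≈ 1.43×10⁻¹⁴ J.

KE ≈ 1.43×10⁻¹⁴ J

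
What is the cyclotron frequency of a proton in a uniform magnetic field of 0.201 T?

f = |q|B/(2πm).
f = (1.602×10⁻¹⁹)(0.201)/(2π·1.673×10⁻²⁷) ≈ 3.06×10⁶ Hz.

f ≈ 3.06×10⁶ Hz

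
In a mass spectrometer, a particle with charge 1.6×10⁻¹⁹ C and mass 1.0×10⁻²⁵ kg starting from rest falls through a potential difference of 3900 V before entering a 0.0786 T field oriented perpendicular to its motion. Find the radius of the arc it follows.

r ≈ 0.888 m

Acceleration: |q|V = ½mv² ⇒ v = √(2|q|V/m) = √(2·1.6×10⁻¹⁹·3900/1.0×10⁻²⁵) ≈ 1.117×10⁵ m/s.
In the field: r = mv/(|q|B) = (1.0×10⁻²⁵)(1.117×10⁵)/((1.6×10⁻¹⁹)(0.0786)) ≈ 0.888 m.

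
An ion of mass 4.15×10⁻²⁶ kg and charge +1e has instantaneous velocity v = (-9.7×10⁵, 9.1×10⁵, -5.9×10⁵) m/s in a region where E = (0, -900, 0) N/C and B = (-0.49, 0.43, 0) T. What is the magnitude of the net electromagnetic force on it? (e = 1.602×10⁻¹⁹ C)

|F| ≈ 6.17×10⁻¹⁴ N

v×B = (2.54×10⁵, 2.89×10⁵, 2.88×10⁴) N/C.
E + v×B = (2.54×10⁵, 2.88×10⁵, 2.88×10⁴) N/C.
F = q(E + v×B) = (1.602×10⁻¹⁹ C)·(2.54×10⁵, 2.88×10⁵, 2.88×10⁴) = (4.06×10⁻¹⁴, 4.62×10⁻¹⁴, 4.61×10⁻¹⁵) N.
|F| = 6.17×10⁻¹⁴ N.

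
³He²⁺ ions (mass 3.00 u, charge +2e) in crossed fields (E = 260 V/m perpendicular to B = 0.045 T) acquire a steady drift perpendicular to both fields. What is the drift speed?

In crossed fields the guiding centre drifts at v_d = |E×B|/B² = E/B, independent of charge and mass.
v_d = 260/0.045 = 5800 m/s.

v_d ≈ 5800 m/s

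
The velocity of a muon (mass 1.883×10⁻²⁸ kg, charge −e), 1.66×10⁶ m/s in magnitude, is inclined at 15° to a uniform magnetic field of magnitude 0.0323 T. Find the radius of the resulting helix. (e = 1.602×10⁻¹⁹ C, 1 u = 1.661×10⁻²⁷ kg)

v⊥ = v sinθ = 1.66×10⁶·sin15° ≈ 4.296×10⁵ m/s.
r = m v⊥/(|q|B) = (1.883×10⁻²⁸)(4.296×10⁵)/((1.602×10⁻¹⁹)(0.0323)) ≈ 0.0156 m.

r ≈ 0.0156 m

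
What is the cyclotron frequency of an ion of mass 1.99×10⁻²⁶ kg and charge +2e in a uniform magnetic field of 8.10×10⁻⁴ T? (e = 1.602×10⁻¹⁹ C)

f ≈ 2080 Hz

f = |q|B/(2πm).
f = (3.204×10⁻¹⁹)(8.10×10⁻⁴)/(2π·1.99×10⁻²⁶) ≈ 2080 Hz.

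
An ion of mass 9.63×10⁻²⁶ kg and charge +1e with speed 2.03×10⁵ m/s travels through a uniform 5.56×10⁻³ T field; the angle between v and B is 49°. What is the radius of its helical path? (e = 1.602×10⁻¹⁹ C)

r ≈ 16.6 m

v⊥ = v sinθ = 2.03×10⁵·sin49° ≈ 1.532×10⁵ m/s.
r = m v⊥/(|q|B) = (9.63×10⁻²⁶)(1.532×10⁵)/((1.602×10⁻¹⁹)(5.56×10⁻³)) ≈ 16.6 m.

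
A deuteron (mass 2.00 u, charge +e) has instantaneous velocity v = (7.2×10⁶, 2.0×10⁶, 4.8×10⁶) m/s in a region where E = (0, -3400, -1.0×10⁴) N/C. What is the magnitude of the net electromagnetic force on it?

|F| ≈ 1.69×10⁻¹⁵ N

Only an electric field acts, so F = qE = (1.602×10⁻¹⁹ C)·(0, -3400, -1.00×10⁴) = (0, -5.45×10⁻¹⁶, -1.60×10⁻¹⁵) N.
|F| = 1.69×10⁻¹⁵ N.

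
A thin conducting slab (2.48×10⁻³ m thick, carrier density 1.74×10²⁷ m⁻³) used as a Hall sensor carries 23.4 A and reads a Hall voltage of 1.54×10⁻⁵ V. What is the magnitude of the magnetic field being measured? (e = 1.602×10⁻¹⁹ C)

B ≈ 0.455 T

From V_H = IB/(n e t), B = V_H n e t / I.
B = (1.54×10⁻⁵)(1.74×10²⁷)(1.602×10⁻¹⁹)(2.48×10⁻³)/23.4 ≈ 0.455 T.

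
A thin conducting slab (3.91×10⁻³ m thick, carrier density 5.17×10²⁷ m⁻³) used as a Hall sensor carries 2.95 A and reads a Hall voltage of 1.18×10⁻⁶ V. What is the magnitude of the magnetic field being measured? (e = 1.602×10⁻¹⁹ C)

B ≈ 1.30 T

From V_H = IB/(n e t), B = V_H n e t / I.
B = (1.18×10⁻⁶)(5.17×10²⁷)(1.602×10⁻¹⁹)(3.91×10⁻³)/2.95 ≈ 1.30 T.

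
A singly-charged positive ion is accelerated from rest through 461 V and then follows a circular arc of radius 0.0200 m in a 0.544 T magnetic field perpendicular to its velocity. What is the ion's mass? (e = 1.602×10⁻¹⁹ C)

Combine |q|V = ½mv² and r = mv/(|q|B): eliminate v to get m = qB²r²/(2V).
m = (1.602×10⁻¹⁹)(0.544)²(0.0200)²/(2·461) ≈ 2.06×10⁻²⁶ kg.

m ≈ 2.06×10⁻²⁶ kg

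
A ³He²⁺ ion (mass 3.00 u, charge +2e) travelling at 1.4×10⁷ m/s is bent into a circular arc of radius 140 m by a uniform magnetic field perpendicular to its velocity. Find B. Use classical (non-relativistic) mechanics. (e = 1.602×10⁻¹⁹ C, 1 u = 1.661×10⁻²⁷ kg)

From |q|vB = mv²/r, B = mv/(|q|r).
B = (4.983×10⁻²⁷)(1.4×10⁷)/((3.204×10⁻¹⁹)(140)) ≈ 1.6×10⁻³ T.

B ≈ 1.6×10⁻³ T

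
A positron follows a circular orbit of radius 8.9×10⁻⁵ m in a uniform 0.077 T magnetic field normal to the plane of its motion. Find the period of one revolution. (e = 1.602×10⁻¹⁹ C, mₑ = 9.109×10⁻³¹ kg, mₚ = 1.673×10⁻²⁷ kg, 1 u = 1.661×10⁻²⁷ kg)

The cyclotron period depends only on m, q, B: T = 2πm/(|q|B).
T = 2π(9.109×10⁻³¹)/((1.602×10⁻¹⁹)(0.077)) ≈ 4.6×10⁻¹⁰ s.

T ≈ 4.6×10⁻¹⁰ s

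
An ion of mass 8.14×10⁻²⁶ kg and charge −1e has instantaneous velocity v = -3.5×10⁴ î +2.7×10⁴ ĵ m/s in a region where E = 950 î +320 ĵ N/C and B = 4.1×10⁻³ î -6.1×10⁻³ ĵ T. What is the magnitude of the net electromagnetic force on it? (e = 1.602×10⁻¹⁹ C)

v×B = (0, 0, 103) N/C.
E + v×B = (950, 320, 103) N/C.
F = q(E + v×B) = (−1.602×10⁻¹⁹ C)·(950, 320, 103) = (-1.52×10⁻¹⁶, -5.13×10⁻¹⁷, -1.65×10⁻¹⁷) N.
|F| = 1.61×10⁻¹⁶ N.

|F| ≈ 1.61×10⁻¹⁶ N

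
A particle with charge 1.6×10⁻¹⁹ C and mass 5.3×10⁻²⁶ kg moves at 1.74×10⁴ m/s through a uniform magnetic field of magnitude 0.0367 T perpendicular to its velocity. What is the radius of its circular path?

The magnetic force provides the centripetal force: |q|vB = mv²/r.
r = mv/(|q|B) = (5.3×10⁻²⁶)(1.74×10⁴)/((1.6×10⁻¹⁹)(0.0367)) ≈ 0.157 m.

r ≈ 0.157 m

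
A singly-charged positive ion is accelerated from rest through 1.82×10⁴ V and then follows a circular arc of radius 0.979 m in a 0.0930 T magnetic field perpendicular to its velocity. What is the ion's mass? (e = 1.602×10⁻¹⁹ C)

Combine |q|V = ½mv² and r = mv/(|q|B): eliminate v to get m = qB²r²/(2V).
m = (1.602×10⁻¹⁹)(0.0930)²(0.979)²/(2·1.82×10⁴) ≈ 3.65×10⁻²⁶ kg.

m ≈ 3.65×10⁻²⁶ kg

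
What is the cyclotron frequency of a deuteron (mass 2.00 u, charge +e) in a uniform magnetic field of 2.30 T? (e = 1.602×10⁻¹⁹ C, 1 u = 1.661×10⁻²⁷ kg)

f ≈ 1.77×10⁷ Hz

f = |q|B/(2πm).
f = (1.602×10⁻¹⁹)(2.30)/(2π·3.322×10⁻²⁷) ≈ 1.77×10⁷ Hz.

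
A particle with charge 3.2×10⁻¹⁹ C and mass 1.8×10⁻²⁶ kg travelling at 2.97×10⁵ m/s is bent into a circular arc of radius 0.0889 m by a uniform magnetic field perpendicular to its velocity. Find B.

B ≈ 0.188 T

From |q|vB = mv²/r, B = mv/(|q|r).
B = (1.8×10⁻²⁶)(2.97×10⁵)/((3.2×10⁻¹⁹)(0.0889)) ≈ 0.188 T.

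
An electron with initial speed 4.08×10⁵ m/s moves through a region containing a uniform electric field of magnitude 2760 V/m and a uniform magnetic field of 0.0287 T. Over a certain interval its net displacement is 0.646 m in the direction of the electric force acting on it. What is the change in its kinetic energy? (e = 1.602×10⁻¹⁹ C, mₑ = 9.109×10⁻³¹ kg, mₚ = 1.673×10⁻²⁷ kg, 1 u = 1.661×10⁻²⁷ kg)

The magnetic force is always ⟂ v and does no work; only the electric force changes KE.
ΔKE = F_E · d = |q|E d = (1.602×10⁻¹⁹)(2760)(0.646) ≈ 2.86×10⁻¹⁶ J.

ΔKE ≈ 2.86×10⁻¹⁶ J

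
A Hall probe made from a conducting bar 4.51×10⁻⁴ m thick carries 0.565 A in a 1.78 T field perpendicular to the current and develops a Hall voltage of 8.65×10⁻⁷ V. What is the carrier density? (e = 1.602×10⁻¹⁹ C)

From V_H = IB/(n e t), n = IB/(V_H e t).
n = (0.565)(1.78)/((8.65×10⁻⁷)(1.602×10⁻¹⁹)(4.51×10⁻⁴)) ≈ 1.61×10²⁸ m⁻³.

n ≈ 1.61×10²⁸ m⁻³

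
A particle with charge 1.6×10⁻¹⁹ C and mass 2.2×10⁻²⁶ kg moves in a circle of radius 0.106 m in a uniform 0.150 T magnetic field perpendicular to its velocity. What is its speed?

From |q|vB = mv²/r, v = |q|Br/m.
v = (1.6×10⁻¹⁹)(0.150)(0.106)/2.2×10⁻²⁶ ≈ 1.16×10⁵ m/s.

v ≈ 1.16×10⁵ m/s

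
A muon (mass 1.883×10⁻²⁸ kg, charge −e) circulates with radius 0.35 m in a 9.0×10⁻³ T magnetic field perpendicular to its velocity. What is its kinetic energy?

v = |q|Br/m, then KE = ½mv² = (qBr)²/(2m).
v = (1.602×10⁻¹⁹)(9.0×10⁻³)(0.35)/1.883×10⁻²⁸ ≈ 2.680×10⁶ m/s.
KE = ½(1.883×10⁻²⁸)(2.680×10⁶)² ≈ 6.8×10⁻¹⁶ J = 4200 eV.

KE ≈ 4200 eV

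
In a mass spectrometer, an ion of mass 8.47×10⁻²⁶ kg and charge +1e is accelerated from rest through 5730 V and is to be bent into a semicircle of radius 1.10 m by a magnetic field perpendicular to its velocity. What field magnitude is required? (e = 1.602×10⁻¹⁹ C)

B ≈ 0.0708 T

v = √(2|q|V/m) = √(2·1.602×10⁻¹⁹·5730/8.47×10⁻²⁶) ≈ 1.472×10⁵ m/s.
B = mv/(|q|r) = (8.47×10⁻²⁶)(1.472×10⁵)/((1.602×10⁻¹⁹)(1.10)) ≈ 0.0708 T.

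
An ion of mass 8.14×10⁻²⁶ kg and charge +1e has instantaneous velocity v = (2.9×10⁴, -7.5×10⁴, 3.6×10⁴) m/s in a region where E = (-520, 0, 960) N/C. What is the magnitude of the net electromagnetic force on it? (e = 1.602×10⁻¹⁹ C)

|F| ≈ 1.75×10⁻¹⁶ N

Only an electric field acts, so F = qE = (1.602×10⁻¹⁹ C)·(-520, 0, 960) = (-8.33×10⁻¹⁷, 0, 1.54×10⁻¹⁶) N.
|F| = 1.75×10⁻¹⁶ N.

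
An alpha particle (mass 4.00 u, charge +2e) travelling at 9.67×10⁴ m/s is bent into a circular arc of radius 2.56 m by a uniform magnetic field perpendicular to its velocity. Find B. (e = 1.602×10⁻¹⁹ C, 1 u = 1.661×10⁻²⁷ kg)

From |q|vB = mv²/r, B = mv/(|q|r).
B = (6.644×10⁻²⁷)(9.67×10⁴)/((3.204×10⁻¹⁹)(2.56)) ≈ 7.83×10⁻⁴ T.

B ≈ 7.83×10⁻⁴ T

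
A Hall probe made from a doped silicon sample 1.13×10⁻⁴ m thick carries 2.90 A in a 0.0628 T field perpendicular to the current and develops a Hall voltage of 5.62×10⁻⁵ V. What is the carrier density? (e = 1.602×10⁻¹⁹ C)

n ≈ 1.79×10²⁶ m⁻³

From V_H = IB/(n e t), n = IB/(V_H e t).
n = (2.90)(0.0628)/((5.62×10⁻⁵)(1.602×10⁻¹⁹)(1.13×10⁻⁴)) ≈ 1.79×10²⁶ m⁻³.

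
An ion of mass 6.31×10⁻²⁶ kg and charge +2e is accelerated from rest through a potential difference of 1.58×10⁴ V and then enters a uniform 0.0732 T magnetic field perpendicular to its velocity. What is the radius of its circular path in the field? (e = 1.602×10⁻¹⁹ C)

Acceleration: |q|V = ½mv² ⇒ v = √(2|q|V/m) = √(2·3.204×10⁻¹⁹·1.58×10⁴/6.31×10⁻²⁶) ≈ 4.006×10⁵ m/s.
In the field: r = mv/(|q|B) = (6.31×10⁻²⁶)(4.006×10⁵)/((3.204×10⁻¹⁹)(0.0732)) ≈ 1.08 m.

r ≈ 1.08 m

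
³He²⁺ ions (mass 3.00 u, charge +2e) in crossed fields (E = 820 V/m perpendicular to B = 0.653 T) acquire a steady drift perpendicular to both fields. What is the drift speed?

v_d ≈ 1260 m/s

The E×B drift speed is v_d = E/B.
v_d = 820/0.653 = 1260 m/s.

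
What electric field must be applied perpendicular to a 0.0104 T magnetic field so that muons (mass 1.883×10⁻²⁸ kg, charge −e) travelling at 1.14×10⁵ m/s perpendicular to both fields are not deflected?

E = 1190 V/m

For straight-line motion qE = qvB, so E = vB.
E = 1.14×10⁵ × 0.0104 = 1190 V/m.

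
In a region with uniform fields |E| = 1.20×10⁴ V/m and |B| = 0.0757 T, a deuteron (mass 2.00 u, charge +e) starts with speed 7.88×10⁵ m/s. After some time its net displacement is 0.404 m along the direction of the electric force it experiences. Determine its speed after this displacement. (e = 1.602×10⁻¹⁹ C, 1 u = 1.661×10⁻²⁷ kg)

B does no work; ΔKE = |q|E d.
½mv_f² = ½mv₀² + |q|Ed = ½(3.322×10⁻²⁷)(7.88×10⁵)² + (1.602×10⁻¹⁹)(1.20×10⁴)(0.404) ≈ 1.031×10⁻¹⁵ J + 7.766×10⁻¹⁶ J ≈ 1.808×10⁻¹⁵ J.
v_f = √(2·1.808×10⁻¹⁵/3.322×10⁻²⁷) ≈ 1.04×10⁶ m/s.

v_f ≈ 1.04×10⁶ m/s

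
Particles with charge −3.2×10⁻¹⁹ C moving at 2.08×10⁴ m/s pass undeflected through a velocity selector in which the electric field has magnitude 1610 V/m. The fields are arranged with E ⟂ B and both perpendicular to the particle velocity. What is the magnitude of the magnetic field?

Balance of forces in the selector: qE = qvB ⇒ B = E/v.
B = 1610/2.08×10⁴ = 0.0774 T.

B = 0.0774 T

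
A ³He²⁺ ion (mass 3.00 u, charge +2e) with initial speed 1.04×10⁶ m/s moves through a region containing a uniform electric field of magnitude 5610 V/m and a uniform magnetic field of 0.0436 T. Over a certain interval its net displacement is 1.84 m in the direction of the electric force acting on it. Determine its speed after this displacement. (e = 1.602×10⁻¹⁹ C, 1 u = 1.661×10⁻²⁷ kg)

v_f ≈ 1.55×10⁶ m/s

B does no work; ΔKE = |q|E d.
½mv_f² = ½mv₀² + |q|Ed = ½(4.983×10⁻²⁷)(1.04×10⁶)² + (3.204×10⁻¹⁹)(5610)(1.84) ≈ 2.695×10⁻¹⁵ J + 3.307×10⁻¹⁵ J ≈ 6.002×10⁻¹⁵ J.
v_f = √(2·6.002×10⁻¹⁵/4.983×10⁻²⁷) ≈ 1.55×10⁶ m/s.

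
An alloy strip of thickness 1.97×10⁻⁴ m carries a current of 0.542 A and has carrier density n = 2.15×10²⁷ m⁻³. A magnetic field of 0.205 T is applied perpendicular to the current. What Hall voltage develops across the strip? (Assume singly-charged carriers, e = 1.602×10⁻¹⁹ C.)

V_H = IB/(n e t).
V_H = (0.542)(0.205)/((2.15×10²⁷)(1.602×10⁻¹⁹)(1.97×10⁻⁴)) ≈ 1.64×10⁻⁶ V.

V_H ≈ 1.64×10⁻⁶ V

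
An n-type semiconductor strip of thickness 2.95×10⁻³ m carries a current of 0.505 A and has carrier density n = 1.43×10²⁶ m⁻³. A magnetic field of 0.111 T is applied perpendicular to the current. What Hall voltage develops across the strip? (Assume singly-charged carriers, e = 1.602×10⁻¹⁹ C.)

V_H ≈ 8.29×10⁻⁷ V

V_H = IB/(n e t).
V_H = (0.505)(0.111)/((1.43×10²⁶)(1.602×10⁻¹⁹)(2.95×10⁻³)) ≈ 8.29×10⁻⁷ V.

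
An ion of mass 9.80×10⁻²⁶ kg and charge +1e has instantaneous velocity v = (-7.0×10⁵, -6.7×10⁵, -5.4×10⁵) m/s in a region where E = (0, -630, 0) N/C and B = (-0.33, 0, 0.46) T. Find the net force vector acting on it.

F ≈ (-4.94×10⁻¹⁴, 8.00×10⁻¹⁴, -3.54×10⁻¹⁴) N

v×B = (-3.08×10⁵, 5.00×10⁵, -2.21×10⁵) N/C.
E + v×B = (-3.08×10⁵, 5.00×10⁵, -2.21×10⁵) N/C.
F = q(E + v×B) = (1.602×10⁻¹⁹ C)·(-3.08×10⁵, 5.00×10⁵, -2.21×10⁵) = (-4.94×10⁻¹⁴, 8.00×10⁻¹⁴, -3.54×10⁻¹⁴) N.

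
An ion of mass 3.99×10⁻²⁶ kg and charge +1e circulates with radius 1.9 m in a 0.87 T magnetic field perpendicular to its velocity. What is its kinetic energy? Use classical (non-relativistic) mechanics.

v = |q|Br/m, then KE = ½mv² = (qBr)²/(2m).
v = (1.602×10⁻¹⁹)(0.87)(1.9)/3.99×10⁻²⁶ ≈ 6.637×10⁶ m/s.
KE = ½(3.99×10⁻²⁶)(6.637×10⁶)² ≈ 8.8×10⁻¹³ J.

KE ≈ 8.8×10⁻¹³ J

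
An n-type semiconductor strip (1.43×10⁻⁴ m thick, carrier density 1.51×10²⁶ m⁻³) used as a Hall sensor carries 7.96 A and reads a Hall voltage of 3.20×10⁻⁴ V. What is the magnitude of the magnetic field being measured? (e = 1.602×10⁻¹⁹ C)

From V_H = IB/(n e t), B = V_H n e t / I.
B = (3.20×10⁻⁴)(1.51×10²⁶)(1.602×10⁻¹⁹)(1.43×10⁻⁴)/7.96 ≈ 0.139 T.

B ≈ 0.139 T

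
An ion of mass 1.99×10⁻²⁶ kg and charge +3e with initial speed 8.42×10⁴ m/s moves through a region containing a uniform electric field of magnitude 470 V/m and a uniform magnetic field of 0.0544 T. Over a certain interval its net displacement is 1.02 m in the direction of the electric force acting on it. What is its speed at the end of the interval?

B does no work; ΔKE = |q|E d.
½mv_f² = ½mv₀² + |q|Ed = ½(1.99×10⁻²⁶)(8.42×10⁴)² + (4.806×10⁻¹⁹)(470)(1.02) ≈ 7.054×10⁻¹⁷ J + 2.304×10⁻¹⁶ J ≈ 3.009×10⁻¹⁶ J.
v_f = √(2·3.009×10⁻¹⁶/1.99×10⁻²⁶) ≈ 1.74×10⁵ m/s.

v_f ≈ 1.74×10⁵ m/s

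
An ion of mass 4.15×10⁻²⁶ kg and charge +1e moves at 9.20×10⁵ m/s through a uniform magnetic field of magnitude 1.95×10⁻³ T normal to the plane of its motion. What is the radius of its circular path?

r ≈ 122 m

The magnetic force provides the centripetal force: |q|vB = mv²/r.
r = mv/(|q|B) = (4.15×10⁻²⁶)(9.20×10⁵)/((1.602×10⁻¹⁹)(1.95×10⁻³)) ≈ 122 m.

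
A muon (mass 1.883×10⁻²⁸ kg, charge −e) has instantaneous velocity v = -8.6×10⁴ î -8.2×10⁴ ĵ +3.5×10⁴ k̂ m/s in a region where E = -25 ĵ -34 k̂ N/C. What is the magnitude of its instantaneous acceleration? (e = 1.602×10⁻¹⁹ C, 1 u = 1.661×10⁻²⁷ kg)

Only an electric field acts, so F = qE = (−1.602×10⁻¹⁹ C)·(0, -25.0, -34.0) = (0, 4.00×10⁻¹⁸, 5.45×10⁻¹⁸) N.
|a| = |F|/m = 6.761×10⁻¹⁸/1.883×10⁻²⁸ ≈ 3.59×10¹⁰ m/s².

|a| ≈ 3.59×10¹⁰ m/s²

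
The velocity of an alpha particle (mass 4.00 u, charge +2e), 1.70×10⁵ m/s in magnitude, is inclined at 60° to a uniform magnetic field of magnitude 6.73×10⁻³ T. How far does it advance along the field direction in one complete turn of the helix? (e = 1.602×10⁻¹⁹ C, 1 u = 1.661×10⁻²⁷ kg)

v∥ = v cosθ = 1.70×10⁵·cos60° ≈ 8.500×10⁴ m/s.
T = 2πm/(|q|B) = 2π(6.644×10⁻²⁷)/((3.204×10⁻¹⁹)(6.73×10⁻³)) ≈ 1.936×10⁻⁵ s.
pitch = v∥ T = (8.500×10⁴)(1.936×10⁻⁵) ≈ 1.65 m.

p ≈ 1.65 m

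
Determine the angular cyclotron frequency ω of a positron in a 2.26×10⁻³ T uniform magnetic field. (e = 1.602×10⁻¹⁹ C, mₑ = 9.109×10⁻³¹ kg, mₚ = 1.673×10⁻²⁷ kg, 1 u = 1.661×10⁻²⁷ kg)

ω ≈ 3.97×10⁸ rad/s

ω = |q|B/m.
ω = (1.602×10⁻¹⁹)(2.26×10⁻³)/9.109×10⁻³¹ ≈ 3.97×10⁸ rad/s.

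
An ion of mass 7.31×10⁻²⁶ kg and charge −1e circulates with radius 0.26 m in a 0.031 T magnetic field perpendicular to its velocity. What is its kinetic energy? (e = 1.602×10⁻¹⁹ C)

KE ≈ 71 eV

v = |q|Br/m, then KE = ½mv² = (qBr)²/(2m).
v = (1.602×10⁻¹⁹)(0.031)(0.26)/7.31×10⁻²⁶ ≈ 1.766×10⁴ m/s.
KE = ½(7.31×10⁻²⁶)(1.766×10⁴)² ≈ 1.1×10⁻¹⁷ J = 71 eV.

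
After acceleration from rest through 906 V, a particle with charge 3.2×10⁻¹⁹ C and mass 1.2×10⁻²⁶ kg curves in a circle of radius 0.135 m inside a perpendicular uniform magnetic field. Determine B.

B ≈ 0.0611 T

v = √(2|q|V/m) = √(2·3.2×10⁻¹⁹·906/1.2×10⁻²⁶) ≈ 2.198×10⁵ m/s.
B = mv/(|q|r) = (1.2×10⁻²⁶)(2.198×10⁵)/((3.2×10⁻¹⁹)(0.135)) ≈ 0.0611 T.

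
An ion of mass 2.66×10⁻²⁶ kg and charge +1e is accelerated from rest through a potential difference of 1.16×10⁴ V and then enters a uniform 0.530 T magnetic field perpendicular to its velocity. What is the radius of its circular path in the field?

Acceleration: |q|V = ½mv² ⇒ v = √(2|q|V/m) = √(2·1.602×10⁻¹⁹·1.16×10⁴/2.66×10⁻²⁶) ≈ 3.738×10⁵ m/s.
In the field: r = mv/(|q|B) = (2.66×10⁻²⁶)(3.738×10⁵)/((1.602×10⁻¹⁹)(0.530)) ≈ 0.117 m.

r ≈ 0.117 m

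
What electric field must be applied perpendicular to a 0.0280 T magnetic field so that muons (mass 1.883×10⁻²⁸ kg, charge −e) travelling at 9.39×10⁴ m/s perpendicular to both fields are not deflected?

For straight-line motion qE = qvB, so E = vB.
E = 9.39×10⁴ × 0.0280 = 2630 V/m.

E = 2630 V/m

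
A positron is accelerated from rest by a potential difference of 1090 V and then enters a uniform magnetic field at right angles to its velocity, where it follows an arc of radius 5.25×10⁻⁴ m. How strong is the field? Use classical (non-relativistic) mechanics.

B ≈ 0.212 T

v = √(2|q|V/m) = √(2·1.602×10⁻¹⁹·1090/9.109×10⁻³¹) ≈ 1.958×10⁷ m/s.
B = mv/(|q|r) = (9.109×10⁻³¹)(1.958×10⁷)/((1.602×10⁻¹⁹)(5.25×10⁻⁴)) ≈ 0.212 T.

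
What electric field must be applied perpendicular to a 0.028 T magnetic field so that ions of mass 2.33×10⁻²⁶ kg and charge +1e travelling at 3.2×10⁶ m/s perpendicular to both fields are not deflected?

E = 9.0×10⁴ V/m

For straight-line motion qE = qvB, so E = vB.
E = 3.2×10⁶ × 0.028 = 9.0×10⁴ V/m.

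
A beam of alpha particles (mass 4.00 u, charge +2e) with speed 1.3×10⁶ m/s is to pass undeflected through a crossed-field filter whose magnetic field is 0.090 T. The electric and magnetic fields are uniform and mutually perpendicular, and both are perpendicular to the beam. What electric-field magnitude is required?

For straight-line motion qE = qvB, so E = vB.
E = 1.3×10⁶ × 0.090 = 1.2×10⁵ V/m.

E = 1.2×10⁵ V/m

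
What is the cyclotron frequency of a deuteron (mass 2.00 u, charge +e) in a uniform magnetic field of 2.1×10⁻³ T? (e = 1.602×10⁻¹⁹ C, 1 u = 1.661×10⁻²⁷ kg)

f ≈ 1.6×10⁴ Hz

f = |q|B/(2πm).
f = (1.602×10⁻¹⁹)(2.1×10⁻³)/(2π·3.322×10⁻²⁷) ≈ 1.6×10⁴ Hz.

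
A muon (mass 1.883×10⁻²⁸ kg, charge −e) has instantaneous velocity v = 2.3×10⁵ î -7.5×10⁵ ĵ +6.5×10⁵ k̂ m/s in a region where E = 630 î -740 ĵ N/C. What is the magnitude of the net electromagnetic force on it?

Only an electric field acts, so F = qE = (−1.602×10⁻¹⁹ C)·(630, -740, 0) = (-1.01×10⁻¹⁶, 1.19×10⁻¹⁶, 0) N.
|F| = 1.56×10⁻¹⁶ N.

|F| ≈ 1.56×10⁻¹⁶ N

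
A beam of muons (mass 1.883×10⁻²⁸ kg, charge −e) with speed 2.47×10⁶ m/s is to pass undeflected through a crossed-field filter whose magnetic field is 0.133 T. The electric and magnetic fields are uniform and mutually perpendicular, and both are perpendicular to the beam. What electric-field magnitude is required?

E = 3.29×10⁵ V/m

For straight-line motion qE = qvB, so E = vB.
E = 2.47×10⁶ × 0.133 = 3.29×10⁵ V/m.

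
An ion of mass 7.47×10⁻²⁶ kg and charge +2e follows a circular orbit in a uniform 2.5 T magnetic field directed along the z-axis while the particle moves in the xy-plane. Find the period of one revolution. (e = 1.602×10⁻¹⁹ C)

The cyclotron period depends only on m, q, B: T = 2πm/(|q|B).
T = 2π(7.47×10⁻²⁶)/((3.204×10⁻¹⁹)(2.5)) ≈ 5.9×10⁻⁷ s.

T ≈ 5.9×10⁻⁷ s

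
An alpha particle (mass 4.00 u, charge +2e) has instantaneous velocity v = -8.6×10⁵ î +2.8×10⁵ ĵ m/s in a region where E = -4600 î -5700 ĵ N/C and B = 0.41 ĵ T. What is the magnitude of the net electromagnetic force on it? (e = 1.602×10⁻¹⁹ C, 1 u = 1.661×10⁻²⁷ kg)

|F| ≈ 1.13×10⁻¹³ N

v×B = (0, 0, -3.53×10⁵) N/C.
E + v×B = (-4600, -5700, -3.53×10⁵) N/C.
F = q(E + v×B) = (3.204×10⁻¹⁹ C)·(-4600, -5700, -3.53×10⁵) = (-1.47×10⁻¹⁵, -1.83×10⁻¹⁵, -1.13×10⁻¹³) N.
|F| = 1.13×10⁻¹³ N.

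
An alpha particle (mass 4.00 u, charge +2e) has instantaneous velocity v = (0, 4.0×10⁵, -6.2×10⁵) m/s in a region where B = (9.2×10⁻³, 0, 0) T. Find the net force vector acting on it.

F ≈ (0, -1.83×10⁻¹⁵, -1.18×10⁻¹⁵) N

v×B = (0, -5700, -3680) N/C.
F = q v×B = (3.204×10⁻¹⁹ C)·(0, -5700, -3680) = (0, -1.83×10⁻¹⁵, -1.18×10⁻¹⁵) N.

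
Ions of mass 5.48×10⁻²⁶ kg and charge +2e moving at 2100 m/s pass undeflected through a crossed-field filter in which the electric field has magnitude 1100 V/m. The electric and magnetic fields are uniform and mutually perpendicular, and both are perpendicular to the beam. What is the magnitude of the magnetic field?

Balance of forces in the selector: qE = qvB ⇒ B = E/v.
B = 1100/2100 = 0.52 T.

B = 0.52 T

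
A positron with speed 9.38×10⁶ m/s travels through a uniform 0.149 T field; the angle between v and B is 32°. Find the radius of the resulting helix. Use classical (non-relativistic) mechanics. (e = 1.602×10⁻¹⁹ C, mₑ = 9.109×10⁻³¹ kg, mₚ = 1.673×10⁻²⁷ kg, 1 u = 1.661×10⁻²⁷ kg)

r ≈ 1.90×10⁻⁴ m

v⊥ = v sinθ = 9.38×10⁶·sin32° ≈ 4.971×10⁶ m/s.
r = m v⊥/(|q|B) = (9.109×10⁻³¹)(4.971×10⁶)/((1.602×10⁻¹⁹)(0.149)) ≈ 1.90×10⁻⁴ m.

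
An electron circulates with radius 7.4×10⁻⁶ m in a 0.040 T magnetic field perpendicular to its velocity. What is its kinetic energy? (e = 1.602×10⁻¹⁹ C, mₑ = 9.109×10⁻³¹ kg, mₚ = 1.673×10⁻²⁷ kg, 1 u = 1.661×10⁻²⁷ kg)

KE ≈ 1.2×10⁻²¹ J

v = |q|Br/m, then KE = ½mv² = (qBr)²/(2m).
v = (1.602×10⁻¹⁹)(0.040)(7.4×10⁻⁶)/9.109×10⁻³¹ ≈ 5.206×10⁴ m/s.
KE = ½(9.109×10⁻³¹)(5.206×10⁴)² ≈ 1.2×10⁻²¹ J.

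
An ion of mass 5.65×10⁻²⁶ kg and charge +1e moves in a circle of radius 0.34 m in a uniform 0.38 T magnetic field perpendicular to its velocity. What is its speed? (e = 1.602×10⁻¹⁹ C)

From |q|vB = mv²/r, v = |q|Br/m.
v = (1.602×10⁻¹⁹)(0.38)(0.34)/5.65×10⁻²⁶ ≈ 3.7×10⁵ m/s.

v ≈ 3.7×10⁵ m/s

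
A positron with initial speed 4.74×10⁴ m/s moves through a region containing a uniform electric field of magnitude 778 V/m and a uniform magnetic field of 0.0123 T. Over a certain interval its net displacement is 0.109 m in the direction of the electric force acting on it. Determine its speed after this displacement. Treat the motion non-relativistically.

B does no work; ΔKE = |q|E d.
½mv_f² = ½mv₀² + |q|Ed = ½(9.109×10⁻³¹)(4.74×10⁴)² + (1.602×10⁻¹⁹)(778)(0.109) ≈ 1.023×10⁻²¹ J + 1.359×10⁻¹⁷ J ≈ 1.359×10⁻¹⁷ J.
v_f = √(2·1.359×10⁻¹⁷/9.109×10⁻³¹) ≈ 5.46×10⁶ m/s.

v_f ≈ 5.46×10⁶ m/s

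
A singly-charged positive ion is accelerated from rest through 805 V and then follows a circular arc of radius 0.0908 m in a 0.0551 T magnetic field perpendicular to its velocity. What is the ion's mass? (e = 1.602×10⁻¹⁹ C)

Combine |q|V = ½mv² and r = mv/(|q|B): eliminate v to get m = qB²r²/(2V).
m = (1.602×10⁻¹⁹)(0.0551)²(0.0908)²/(2·805) ≈ 2.49×10⁻²⁷ kg.

m ≈ 2.49×10⁻²⁷ kg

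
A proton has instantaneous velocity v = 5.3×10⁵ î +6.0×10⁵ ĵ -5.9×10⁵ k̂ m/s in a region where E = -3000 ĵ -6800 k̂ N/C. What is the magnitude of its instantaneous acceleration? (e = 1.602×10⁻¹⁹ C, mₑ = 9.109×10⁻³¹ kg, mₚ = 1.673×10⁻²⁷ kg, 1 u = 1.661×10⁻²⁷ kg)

|a| ≈ 7.12×10¹¹ m/s²

Only an electric field acts, so F = qE = (1.602×10⁻¹⁹ C)·(0, -3000, -6800) = (0, -4.81×10⁻¹⁶, -1.09×10⁻¹⁵) N.
|a| = |F|/m = 1.191×10⁻¹⁵/1.673×10⁻²⁷ ≈ 7.12×10¹¹ m/s².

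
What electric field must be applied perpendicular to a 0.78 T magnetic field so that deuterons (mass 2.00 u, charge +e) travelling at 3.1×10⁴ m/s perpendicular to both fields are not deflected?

E = 2.4×10⁴ V/m

For straight-line motion qE = qvB, so E = vB.
E = 3.1×10⁴ × 0.78 = 2.4×10⁴ V/m.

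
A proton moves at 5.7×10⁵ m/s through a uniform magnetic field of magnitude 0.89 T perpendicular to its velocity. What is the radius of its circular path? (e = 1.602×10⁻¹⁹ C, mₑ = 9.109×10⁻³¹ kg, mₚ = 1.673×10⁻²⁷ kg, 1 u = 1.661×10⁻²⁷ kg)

The magnetic force provides the centripetal force: |q|vB = mv²/r.
r = mv/(|q|B) = (1.673×10⁻²⁷)(5.7×10⁵)/((1.602×10⁻¹⁹)(0.89)) ≈ 6.7×10⁻³ m.

r ≈ 6.7×10⁻³ m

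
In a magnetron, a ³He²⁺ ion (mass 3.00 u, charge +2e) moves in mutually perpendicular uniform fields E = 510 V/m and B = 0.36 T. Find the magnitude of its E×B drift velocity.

v_d ≈ 1400 m/s

In crossed fields the guiding centre drifts at v_d = |E×B|/B² = E/B, independent of charge and mass.
v_d = 510/0.36 = 1400 m/s.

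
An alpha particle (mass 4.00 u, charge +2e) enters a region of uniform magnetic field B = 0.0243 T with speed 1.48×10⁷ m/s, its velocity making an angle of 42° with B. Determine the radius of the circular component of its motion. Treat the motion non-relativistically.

r ≈ 8.45 m

v⊥ = v sinθ = 1.48×10⁷·sin42° ≈ 9.903×10⁶ m/s.
r = m v⊥/(|q|B) = (6.644×10⁻²⁷)(9.903×10⁶)/((3.204×10⁻¹⁹)(0.0243)) ≈ 8.45 m.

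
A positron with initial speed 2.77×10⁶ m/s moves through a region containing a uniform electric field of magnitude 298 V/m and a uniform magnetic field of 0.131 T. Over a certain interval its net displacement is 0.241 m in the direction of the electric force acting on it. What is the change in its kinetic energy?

ΔKE ≈ 1.15×10⁻¹⁷ J

The magnetic force is always ⟂ v and does no work; only the electric force changes KE.
ΔKE = F_E · d = |q|E d = (1.602×10⁻¹⁹)(298)(0.241) ≈ 1.15×10⁻¹⁷ J.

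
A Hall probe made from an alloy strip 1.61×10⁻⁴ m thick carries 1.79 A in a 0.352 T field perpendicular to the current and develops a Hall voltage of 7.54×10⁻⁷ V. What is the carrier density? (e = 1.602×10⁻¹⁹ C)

From V_H = IB/(n e t), n = IB/(V_H e t).
n = (1.79)(0.352)/((7.54×10⁻⁷)(1.602×10⁻¹⁹)(1.61×10⁻⁴)) ≈ 3.24×10²⁸ m⁻³.

n ≈ 3.24×10²⁸ m⁻³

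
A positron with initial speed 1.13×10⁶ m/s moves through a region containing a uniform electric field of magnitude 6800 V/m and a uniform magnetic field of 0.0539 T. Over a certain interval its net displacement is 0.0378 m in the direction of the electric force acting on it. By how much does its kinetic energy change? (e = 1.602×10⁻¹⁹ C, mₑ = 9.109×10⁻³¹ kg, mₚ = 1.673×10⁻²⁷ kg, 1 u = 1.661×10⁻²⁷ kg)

ΔKE ≈ 4.12×10⁻¹⁷ J

The magnetic force is always ⟂ v and does no work; only the electric force changes KE.
ΔKE = F_E · d = |q|E d = (1.602×10⁻¹⁹)(6800)(0.0378) ≈ 4.12×10⁻¹⁷ J.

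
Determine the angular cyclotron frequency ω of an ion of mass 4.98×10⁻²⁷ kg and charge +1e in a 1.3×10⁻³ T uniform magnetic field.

ω = |q|B/m.
ω = (1.602×10⁻¹⁹)(1.3×10⁻³)/4.98×10⁻²⁷ ≈ 4.2×10⁴ rad/s.

ω ≈ 4.2×10⁴ rad/s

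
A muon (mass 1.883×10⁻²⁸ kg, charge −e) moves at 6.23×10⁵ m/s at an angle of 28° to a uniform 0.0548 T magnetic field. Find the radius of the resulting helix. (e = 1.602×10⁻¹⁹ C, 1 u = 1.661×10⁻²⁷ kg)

v⊥ = v sinθ = 6.23×10⁵·sin28° ≈ 2.925×10⁵ m/s.
r = m v⊥/(|q|B) = (1.883×10⁻²⁸)(2.925×10⁵)/((1.602×10⁻¹⁹)(0.0548)) ≈ 6.27×10⁻³ m.

r ≈ 6.27×10⁻³ m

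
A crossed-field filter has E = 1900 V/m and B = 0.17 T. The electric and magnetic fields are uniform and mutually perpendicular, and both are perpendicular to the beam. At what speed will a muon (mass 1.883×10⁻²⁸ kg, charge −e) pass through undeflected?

v = 1.1×10⁴ m/s

For undeflected motion the electric and magnetic forces balance: qE = qvB.
v = E/B = 1900/0.17 = 1.1×10⁴ m/s.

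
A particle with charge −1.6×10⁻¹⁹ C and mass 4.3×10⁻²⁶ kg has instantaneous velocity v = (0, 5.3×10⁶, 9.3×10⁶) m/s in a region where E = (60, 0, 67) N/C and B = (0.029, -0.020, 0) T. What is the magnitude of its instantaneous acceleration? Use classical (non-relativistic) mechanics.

v×B = (1.86×10⁵, 2.70×10⁵, -1.54×10⁵) N/C.
E + v×B = (1.86×10⁵, 2.70×10⁵, -1.54×10⁵) N/C.
F = q(E + v×B) = (−1.6×10⁻¹⁹ C)·(1.86×10⁵, 2.70×10⁵, -1.54×10⁵) = (-2.98×10⁻¹⁴, -4.32×10⁻¹⁴, 2.46×10⁻¹⁴) N.
|a| = |F|/m = 5.790×10⁻¹⁴/4.3×10⁻²⁶ ≈ 1.35×10¹² m/s².

|a| ≈ 1.35×10¹² m/s²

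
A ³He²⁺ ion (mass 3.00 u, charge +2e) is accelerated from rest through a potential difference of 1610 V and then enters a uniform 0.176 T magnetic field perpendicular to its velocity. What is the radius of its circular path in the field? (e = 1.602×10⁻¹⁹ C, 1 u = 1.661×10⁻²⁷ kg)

Acceleration: |q|V = ½mv² ⇒ v = √(2|q|V/m) = √(2·3.204×10⁻¹⁹·1610/4.983×10⁻²⁷) ≈ 4.550×10⁵ m/s.
In the field: r = mv/(|q|B) = (4.983×10⁻²⁷)(4.550×10⁵)/((3.204×10⁻¹⁹)(0.176)) ≈ 0.0402 m.

r ≈ 0.0402 m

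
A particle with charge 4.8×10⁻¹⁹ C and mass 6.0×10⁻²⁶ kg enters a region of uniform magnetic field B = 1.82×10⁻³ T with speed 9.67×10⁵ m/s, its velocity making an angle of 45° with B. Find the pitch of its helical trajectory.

v∥ = v cosθ = 9.67×10⁵·cos45° ≈ 6.838×10⁵ m/s.
T = 2πm/(|q|B) = 2π(6.0×10⁻²⁶)/((4.8×10⁻¹⁹)(1.82×10⁻³)) ≈ 4.315×10⁻⁴ s.
pitch = v∥ T = (6.838×10⁵)(4.315×10⁻⁴) ≈ 295 m.

p ≈ 295 m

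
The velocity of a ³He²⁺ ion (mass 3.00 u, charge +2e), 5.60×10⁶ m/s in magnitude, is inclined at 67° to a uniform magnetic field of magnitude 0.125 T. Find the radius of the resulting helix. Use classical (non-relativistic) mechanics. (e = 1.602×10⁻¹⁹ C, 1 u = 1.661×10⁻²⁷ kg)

v⊥ = v sinθ = 5.60×10⁶·sin67° ≈ 5.155×10⁶ m/s.
r = m v⊥/(|q|B) = (4.983×10⁻²⁷)(5.155×10⁶)/((3.204×10⁻¹⁹)(0.125)) ≈ 0.641 m.

r ≈ 0.641 m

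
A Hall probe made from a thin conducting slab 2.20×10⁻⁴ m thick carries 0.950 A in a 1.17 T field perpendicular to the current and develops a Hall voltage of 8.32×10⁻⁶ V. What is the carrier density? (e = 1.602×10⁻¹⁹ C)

n ≈ 3.79×10²⁷ m⁻³

From V_H = IB/(n e t), n = IB/(V_H e t).
n = (0.950)(1.17)/((8.32×10⁻⁶)(1.602×10⁻¹⁹)(2.20×10⁻⁴)) ≈ 3.79×10²⁷ m⁻³.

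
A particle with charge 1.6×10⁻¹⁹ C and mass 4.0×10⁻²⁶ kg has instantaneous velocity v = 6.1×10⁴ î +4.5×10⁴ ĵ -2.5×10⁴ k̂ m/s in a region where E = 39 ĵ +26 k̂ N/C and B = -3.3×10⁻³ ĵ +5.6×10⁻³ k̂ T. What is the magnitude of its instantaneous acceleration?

|a| ≈ 1.55×10⁹ m/s²

v×B = (170, -342, -201) N/C.
E + v×B = (170, -303, -175) N/C.
F = q(E + v×B) = (1.6×10⁻¹⁹ C)·(170, -303, -175) = (2.71×10⁻¹⁷, -4.84×10⁻¹⁷, -2.80×10⁻¹⁷) N.
|a| = |F|/m = 6.218×10⁻¹⁷/4.0×10⁻²⁶ ≈ 1.55×10⁹ m/s².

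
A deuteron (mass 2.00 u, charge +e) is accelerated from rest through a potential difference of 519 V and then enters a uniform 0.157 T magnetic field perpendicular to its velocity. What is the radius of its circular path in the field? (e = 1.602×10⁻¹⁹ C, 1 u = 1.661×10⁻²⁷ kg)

r ≈ 0.0296 m

Acceleration: |q|V = ½mv² ⇒ v = √(2|q|V/m) = √(2·1.602×10⁻¹⁹·519/3.322×10⁻²⁷) ≈ 2.237×10⁵ m/s.
In the field: r = mv/(|q|B) = (3.322×10⁻²⁷)(2.237×10⁵)/((1.602×10⁻¹⁹)(0.157)) ≈ 0.0296 m.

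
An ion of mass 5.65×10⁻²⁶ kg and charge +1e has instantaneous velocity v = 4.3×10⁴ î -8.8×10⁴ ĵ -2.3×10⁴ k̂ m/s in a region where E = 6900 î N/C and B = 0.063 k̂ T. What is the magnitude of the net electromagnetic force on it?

v×B = (-5540, -2710, 0) N/C.
E + v×B = (1360, -2710, 0) N/C.
F = q(E + v×B) = (1.602×10⁻¹⁹ C)·(1360, -2710, 0) = (2.17×10⁻¹⁶, -4.34×10⁻¹⁶, 0) N.
|F| = 4.85×10⁻¹⁶ N.

|F| ≈ 4.85×10⁻¹⁶ N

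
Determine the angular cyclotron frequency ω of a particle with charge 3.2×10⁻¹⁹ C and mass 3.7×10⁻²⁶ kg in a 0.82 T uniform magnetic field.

ω ≈ 7.1×10⁶ rad/s

ω = |q|B/m.
ω = (3.2×10⁻¹⁹)(0.82)/3.7×10⁻²⁶ ≈ 7.1×10⁶ rad/s.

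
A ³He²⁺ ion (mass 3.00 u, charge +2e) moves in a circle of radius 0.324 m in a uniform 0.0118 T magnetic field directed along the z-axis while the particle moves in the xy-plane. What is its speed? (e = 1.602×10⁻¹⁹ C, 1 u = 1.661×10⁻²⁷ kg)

From |q|vB = mv²/r, v = |q|Br/m.
v = (3.204×10⁻¹⁹)(0.0118)(0.324)/4.983×10⁻²⁷ ≈ 2.46×10⁵ m/s.

v ≈ 2.46×10⁵ m/s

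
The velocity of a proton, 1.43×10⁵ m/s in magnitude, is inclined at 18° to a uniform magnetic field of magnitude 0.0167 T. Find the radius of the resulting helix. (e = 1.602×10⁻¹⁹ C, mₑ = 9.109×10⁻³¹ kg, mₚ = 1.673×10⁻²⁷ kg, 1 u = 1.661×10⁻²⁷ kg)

v⊥ = v sinθ = 1.43×10⁵·sin18° ≈ 4.419×10⁴ m/s.
r = m v⊥/(|q|B) = (1.673×10⁻²⁷)(4.419×10⁴)/((1.602×10⁻¹⁹)(0.0167)) ≈ 0.0276 m.

r ≈ 0.0276 m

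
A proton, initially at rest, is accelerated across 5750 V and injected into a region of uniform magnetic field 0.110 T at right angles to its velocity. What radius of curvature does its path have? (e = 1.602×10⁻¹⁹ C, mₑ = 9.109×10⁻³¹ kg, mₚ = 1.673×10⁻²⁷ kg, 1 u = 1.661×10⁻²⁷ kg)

r ≈ 0.0996 m

Acceleration: |q|V = ½mv² ⇒ v = √(2|q|V/m) = √(2·1.602×10⁻¹⁹·5750/1.673×10⁻²⁷) ≈ 1.049×10⁶ m/s.
In the field: r = mv/(|q|B) = (1.673×10⁻²⁷)(1.049×10⁶)/((1.602×10⁻¹⁹)(0.110)) ≈ 0.0996 m.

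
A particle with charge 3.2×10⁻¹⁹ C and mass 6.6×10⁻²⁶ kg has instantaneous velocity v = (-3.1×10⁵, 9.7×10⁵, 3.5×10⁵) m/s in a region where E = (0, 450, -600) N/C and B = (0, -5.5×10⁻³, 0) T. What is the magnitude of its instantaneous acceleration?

v×B = (1920, 0, 1700) N/C.
E + v×B = (1920, 450, 1100) N/C.
F = q(E + v×B) = (3.2×10⁻¹⁹ C)·(1920, 450, 1100) = (6.16×10⁻¹⁶, 1.44×10⁻¹⁶, 3.54×10⁻¹⁶) N.
|a| = |F|/m = 7.247×10⁻¹⁶/6.6×10⁻²⁶ ≈ 1.10×10¹⁰ m/s².

|a| ≈ 1.10×10¹⁰ m/s²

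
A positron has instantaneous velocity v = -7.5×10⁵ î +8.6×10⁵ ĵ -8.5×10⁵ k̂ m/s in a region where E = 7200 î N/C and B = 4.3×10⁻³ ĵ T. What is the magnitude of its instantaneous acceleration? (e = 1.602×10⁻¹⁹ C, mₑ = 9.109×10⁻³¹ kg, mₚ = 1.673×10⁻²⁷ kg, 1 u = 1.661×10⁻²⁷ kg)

v×B = (3660, 0, -3220) N/C.
E + v×B = (1.09×10⁴, 0, -3220) N/C.
F = q(E + v×B) = (1.602×10⁻¹⁹ C)·(1.09×10⁴, 0, -3220) = (1.74×10⁻¹⁵, 0, -5.17×10⁻¹⁶) N.
|a| = |F|/m = 1.814×10⁻¹⁵/9.109×10⁻³¹ ≈ 1.99×10¹⁵ m/s².

|a| ≈ 1.99×10¹⁵ m/s²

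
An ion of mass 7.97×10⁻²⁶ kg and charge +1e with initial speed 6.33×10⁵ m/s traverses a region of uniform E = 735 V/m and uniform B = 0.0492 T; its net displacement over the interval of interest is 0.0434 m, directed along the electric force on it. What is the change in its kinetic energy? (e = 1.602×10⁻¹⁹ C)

ΔKE ≈ 5.11×10⁻¹⁸ J

The magnetic force is always ⟂ v and does no work; only the electric force changes KE.
ΔKE = F_E · d = |q|E d = (1.602×10⁻¹⁹)(735)(0.0434) ≈ 5.11×10⁻¹⁸ J.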